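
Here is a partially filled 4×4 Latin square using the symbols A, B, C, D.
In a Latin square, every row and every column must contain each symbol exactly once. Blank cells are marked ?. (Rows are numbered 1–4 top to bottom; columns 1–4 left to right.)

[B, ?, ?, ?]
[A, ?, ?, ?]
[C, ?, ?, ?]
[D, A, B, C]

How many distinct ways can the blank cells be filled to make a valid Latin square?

4

Row 1, column 2: eliminating its row and column leaves {C, D}.
Row 1, column 3: eliminating its row and column leaves {A, C, D}.
Row 1, column 4: eliminating its row and column leaves {A, D}.
Row 2, column 2: eliminating its row and column leaves {B, C, D}.
Row 2, column 3: eliminating its row and column leaves {C, D}.
Row 2, column 4: eliminating its row and column leaves {B, D}.
Row 3, column 2: eliminating its row and column leaves {B, D}.
Row 3, column 3: eliminating its row and column leaves {A, D}.
Row 3, column 4: eliminating its row and column leaves {A, B, D}.
Enumerating the assignments across these blanks that avoid any row or column repeat gives 4 completions.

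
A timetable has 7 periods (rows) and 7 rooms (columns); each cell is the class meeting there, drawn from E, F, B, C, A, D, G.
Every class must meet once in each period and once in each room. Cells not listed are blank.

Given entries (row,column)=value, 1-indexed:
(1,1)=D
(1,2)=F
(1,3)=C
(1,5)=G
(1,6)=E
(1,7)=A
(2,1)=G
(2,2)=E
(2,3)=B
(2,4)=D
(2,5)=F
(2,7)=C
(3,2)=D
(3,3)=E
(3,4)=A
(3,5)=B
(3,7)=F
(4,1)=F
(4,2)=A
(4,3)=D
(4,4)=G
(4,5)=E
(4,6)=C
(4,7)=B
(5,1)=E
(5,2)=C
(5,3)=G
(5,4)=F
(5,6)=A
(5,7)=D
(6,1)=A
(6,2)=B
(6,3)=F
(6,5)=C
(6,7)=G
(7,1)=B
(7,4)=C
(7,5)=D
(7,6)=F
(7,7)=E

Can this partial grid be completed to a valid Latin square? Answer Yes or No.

Period 2, room 6: period 2 together with room 6 already contain {E, F, B, C, A, D, G} — every symbol — so nothing can go there. The grid has no valid completion.

No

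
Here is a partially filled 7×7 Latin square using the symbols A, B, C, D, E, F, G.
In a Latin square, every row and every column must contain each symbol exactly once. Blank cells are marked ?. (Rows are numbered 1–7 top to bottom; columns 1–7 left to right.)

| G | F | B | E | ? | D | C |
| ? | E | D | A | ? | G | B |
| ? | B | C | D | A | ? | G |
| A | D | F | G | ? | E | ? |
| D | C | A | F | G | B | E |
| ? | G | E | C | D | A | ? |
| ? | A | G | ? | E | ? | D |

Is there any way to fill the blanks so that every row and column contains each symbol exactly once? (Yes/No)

No

Row 1, column 5: row 1 together with column 5 already contain {A, B, C, D, E, F, G} — every symbol — so nothing can go there. The grid has no valid completion.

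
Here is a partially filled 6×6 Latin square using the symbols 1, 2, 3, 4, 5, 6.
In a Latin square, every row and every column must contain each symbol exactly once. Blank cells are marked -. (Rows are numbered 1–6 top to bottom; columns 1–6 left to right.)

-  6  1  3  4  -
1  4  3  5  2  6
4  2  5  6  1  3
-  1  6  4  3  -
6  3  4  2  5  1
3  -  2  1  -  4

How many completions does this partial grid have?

Row 1, column 1: eliminating its row and column leaves {2, 5}.
Row 1, column 6: eliminating its row and column leaves {2, 5}.
Row 4, column 1: eliminating its row and column leaves {2, 5}.
Row 4, column 6: eliminating its row and column leaves {2, 5}.
Row 6, column 2: eliminating its row and column leaves {5}.
Row 6, column 5: eliminating its row and column leaves {6}.
Enumerating the assignments across these blanks that avoid any row or column repeat gives 2 completions.

2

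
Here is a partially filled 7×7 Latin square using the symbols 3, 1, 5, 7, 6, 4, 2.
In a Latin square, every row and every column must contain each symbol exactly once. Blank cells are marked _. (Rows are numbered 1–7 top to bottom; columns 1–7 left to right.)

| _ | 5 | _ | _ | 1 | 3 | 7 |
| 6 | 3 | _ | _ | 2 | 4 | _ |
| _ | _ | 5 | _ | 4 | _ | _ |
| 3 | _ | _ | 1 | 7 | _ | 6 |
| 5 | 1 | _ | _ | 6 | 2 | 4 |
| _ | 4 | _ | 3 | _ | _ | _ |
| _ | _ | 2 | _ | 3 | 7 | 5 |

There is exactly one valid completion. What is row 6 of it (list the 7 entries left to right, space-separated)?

7 4 1 3 5 6 2

Row 6, column 5: row 6 has {3, 4} and column 5 has {3, 1, 7, 6, 4, 2}, leaving only 5.
Row 2, column 7: row 2 has {3, 6, 4, 2} and column 7 has {5, 7, 6, 4}, leaving only 1.
Row 6, column 7: row 6 has {3, 5, 4} and column 7 has {1, 5, 7, 6, 4}, leaving only 2.
Row 2, column 3: row 2 has {3, 1, 6, 4, 2} and column 3 has {5, 2}, leaving only 7.
Row 2, column 4: row 2 has {3, 1, 7, 6, 4, 2} and column 4 has {3, 1}, leaving only 5.
Row 3, column 7: row 3 has {5, 4} and column 7 has {1, 5, 7, 6, 4, 2}, leaving only 3.
Row 4, column 2: row 4 has {3, 1, 7, 6} and column 2 has {3, 1, 5, 4}, leaving only 2.
Row 4, column 3: row 4 has {3, 1, 7, 6, 2} and column 3 has {5, 7, 2}, leaving only 4.
Row 1, column 3: row 1 has {3, 1, 5, 7} and column 3 has {5, 7, 4, 2}, leaving only 6.
Row 6, column 3: row 6 has {3, 5, 4, 2} and column 3 has {5, 7, 6, 4, 2}, leaving only 1.
Row 6, column 1: row 6 has {3, 1, 5, 4, 2} and column 1 has {3, 5, 6}, leaving only 7.
Row 6, column 6: row 6 has {3, 1, 5, 7, 4, 2} and column 6 has {3, 7, 4, 2}, leaving only 6.
So row 6 reads: 7 4 1 3 5 6 2.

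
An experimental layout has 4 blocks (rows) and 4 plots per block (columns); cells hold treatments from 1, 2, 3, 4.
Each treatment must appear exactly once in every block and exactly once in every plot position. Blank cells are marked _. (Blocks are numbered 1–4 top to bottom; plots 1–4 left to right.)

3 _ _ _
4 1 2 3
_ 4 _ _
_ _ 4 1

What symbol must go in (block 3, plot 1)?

1

Block 1, plot 2: block 1 has {3} and plot 2 has {1, 4}, leaving only 2.
Block 1, plot 3: block 1 has {2, 3} and plot 3 has {2, 4}, leaving only 1.
Block 1, plot 4: block 1 has {1, 2, 3} and plot 4 has {1, 3}, leaving only 4.
Block 3, plot 3: block 3 has {4} and plot 3 has {1, 2, 4}, leaving only 3.
Block 3, plot 4: block 3 has {3, 4} and plot 4 has {1, 3, 4}, leaving only 2.
Block 3 already has {2, 3, 4} and plot 1 already has {3, 4}, so block 3, plot 1 must be 1.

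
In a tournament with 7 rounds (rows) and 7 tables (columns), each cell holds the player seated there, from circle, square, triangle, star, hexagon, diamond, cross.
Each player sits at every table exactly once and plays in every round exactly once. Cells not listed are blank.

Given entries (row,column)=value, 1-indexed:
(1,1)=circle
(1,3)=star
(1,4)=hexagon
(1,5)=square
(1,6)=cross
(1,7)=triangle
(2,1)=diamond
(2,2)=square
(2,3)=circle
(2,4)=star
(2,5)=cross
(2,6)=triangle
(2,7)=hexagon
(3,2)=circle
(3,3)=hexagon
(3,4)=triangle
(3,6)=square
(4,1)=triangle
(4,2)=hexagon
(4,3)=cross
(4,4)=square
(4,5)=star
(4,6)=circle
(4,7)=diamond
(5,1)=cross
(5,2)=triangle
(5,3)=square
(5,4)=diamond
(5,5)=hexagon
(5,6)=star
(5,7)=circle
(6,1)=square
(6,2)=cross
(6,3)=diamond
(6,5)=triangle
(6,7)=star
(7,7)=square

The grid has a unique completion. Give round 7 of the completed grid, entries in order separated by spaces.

hexagon star triangle cross circle diamond square

Round 7, table 3: round 7 has {square} and table 3 has {circle, square, star, hexagon, diamond, cross}, leaving only triangle.
Round 1, table 2: round 1 has {circle, square, triangle, star, hexagon, cross} and table 2 has {circle, square, triangle, hexagon, cross}, leaving only diamond.
Round 7, table 2: round 7 has {square, triangle} and table 2 has {circle, square, triangle, hexagon, diamond, cross}, leaving only star.
Round 7, table 1: round 7 has {square, triangle, star} and table 1 has {circle, square, triangle, diamond, cross}, leaving only hexagon.
Round 7, table 6: round 7 has {square, triangle, star, hexagon} and table 6 has {circle, square, triangle, star, cross}, leaving only diamond.
Round 7, table 5: round 7 has {square, triangle, star, hexagon, diamond} and table 5 has {square, triangle, star, hexagon, cross}, leaving only circle.
Round 7, table 4: round 7 has {circle, square, triangle, star, hexagon, diamond} and table 4 has {square, triangle, star, hexagon, diamond}, leaving only cross.
So round 7 reads: hexagon star triangle cross circle diamond square.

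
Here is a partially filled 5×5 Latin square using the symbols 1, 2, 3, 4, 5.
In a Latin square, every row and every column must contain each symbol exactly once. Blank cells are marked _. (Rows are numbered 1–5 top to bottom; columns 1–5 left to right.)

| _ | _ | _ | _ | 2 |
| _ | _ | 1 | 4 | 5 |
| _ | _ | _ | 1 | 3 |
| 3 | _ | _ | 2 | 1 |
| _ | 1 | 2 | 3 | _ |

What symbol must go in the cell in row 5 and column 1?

Row 1, column 4: row 1 has {2} and column 4 has {1, 2, 3, 4}, leaving only 5.
Row 2, column 1: row 2 has {1, 4, 5} and column 1 has {3}, leaving only 2.
Row 2, column 2: row 2 has {1, 2, 4, 5} and column 2 has {1}, leaving only 3.
Row 1, column 2: row 1 has {2, 5} and column 2 has {1, 3}, leaving only 4.
Row 1, column 1: row 1 has {2, 4, 5} and column 1 has {2, 3}, leaving only 1.
Row 1, column 3: row 1 has {1, 2, 4, 5} and column 3 has {1, 2}, leaving only 3.
Row 4, column 2: row 4 has {1, 2, 3} and column 2 has {1, 3, 4}, leaving only 5.
Row 3, column 2: row 3 has {1, 3} and column 2 has {1, 3, 4, 5}, leaving only 2.
Row 4, column 3: row 4 has {1, 2, 3, 5} and column 3 has {1, 2, 3}, leaving only 4.
Row 3, column 3: row 3 has {1, 2, 3} and column 3 has {1, 2, 3, 4}, leaving only 5.
Row 3, column 1: row 3 has {1, 2, 3, 5} and column 1 has {1, 2, 3}, leaving only 4.
Row 5 already has {1, 2, 3} and column 1 already has {1, 2, 3, 4}, so row 5, column 1 must be 5.

5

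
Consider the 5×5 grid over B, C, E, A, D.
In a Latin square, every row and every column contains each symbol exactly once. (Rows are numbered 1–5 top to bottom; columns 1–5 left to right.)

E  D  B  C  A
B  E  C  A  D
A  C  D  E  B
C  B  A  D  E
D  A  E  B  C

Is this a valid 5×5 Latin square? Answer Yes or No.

Yes

Each row is a permutation of the 5 symbols, and so is each column.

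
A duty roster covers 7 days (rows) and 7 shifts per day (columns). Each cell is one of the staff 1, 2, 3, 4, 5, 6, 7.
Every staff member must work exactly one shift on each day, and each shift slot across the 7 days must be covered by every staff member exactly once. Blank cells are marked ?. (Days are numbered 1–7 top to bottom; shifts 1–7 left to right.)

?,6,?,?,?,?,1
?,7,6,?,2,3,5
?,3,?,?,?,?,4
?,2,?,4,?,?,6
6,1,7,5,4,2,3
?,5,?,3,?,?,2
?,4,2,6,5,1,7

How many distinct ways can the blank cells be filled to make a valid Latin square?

Day 1, shift 1: eliminating its day and shift leaves {2, 3, 4, 5, 7}.
Day 1, shift 3: eliminating its day and shift leaves {3, 4, 5}.
Day 1, shift 4: eliminating its day and shift leaves {2, 7}.
Day 1, shift 5: eliminating its day and shift leaves {3, 7}.
Day 1, shift 6: eliminating its day and shift leaves {4, 5, 7}.
Day 2, shift 1: eliminating its day and shift leaves {1, 4}.
Day 2, shift 4: eliminating its day and shift leaves {1}.
Day 3, shift 1: eliminating its day and shift leaves {1, 2, 5, 7}.
Day 3, shift 3: eliminating its day and shift leaves {1, 5}.
Day 3, shift 4: eliminating its day and shift leaves {1, 2, 7}.
Day 3, shift 5: eliminating its day and shift leaves {1, 6, 7}.
Day 3, shift 6: eliminating its day and shift leaves {5, 6, 7}.
Day 4, shift 1: eliminating its day and shift leaves {1, 3, 5, 7}.
Day 4, shift 3: eliminating its day and shift leaves {1, 3, 5}.
Day 4, shift 5: eliminating its day and shift leaves {1, 3, 7}.
Day 4, shift 6: eliminating its day and shift leaves {5, 7}.
Day 6, shift 1: eliminating its day and shift leaves {1, 4, 7}.
Day 6, shift 3: eliminating its day and shift leaves {1, 4}.
Day 6, shift 5: eliminating its day and shift leaves {1, 6, 7}.
Day 6, shift 6: eliminating its day and shift leaves {4, 6, 7}.
Day 7, shift 1: eliminating its day and shift leaves {3}.
Enumerating the assignments across these blanks that avoid any day or shift repeat gives 9 completions.

9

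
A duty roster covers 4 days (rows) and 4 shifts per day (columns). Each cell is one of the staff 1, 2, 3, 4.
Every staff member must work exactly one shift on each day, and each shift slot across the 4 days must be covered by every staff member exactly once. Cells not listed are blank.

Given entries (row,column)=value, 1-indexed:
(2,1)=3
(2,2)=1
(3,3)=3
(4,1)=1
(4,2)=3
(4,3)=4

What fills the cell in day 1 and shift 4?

3

Day 2, shift 3: day 2 has {1, 3} and shift 3 has {3, 4}, leaving only 2.
Day 1, shift 3: day 1 has {} and shift 3 has {2, 3, 4}, leaving only 1.
Day 2, shift 4: day 2 has {1, 2, 3} and shift 4 has {}, leaving only 4.
Day 4, shift 4: day 4 has {1, 3, 4} and shift 4 has {4}, leaving only 2.
Day 1 already has {1} and shift 4 already has {2, 4}, so day 1, shift 4 must be 3.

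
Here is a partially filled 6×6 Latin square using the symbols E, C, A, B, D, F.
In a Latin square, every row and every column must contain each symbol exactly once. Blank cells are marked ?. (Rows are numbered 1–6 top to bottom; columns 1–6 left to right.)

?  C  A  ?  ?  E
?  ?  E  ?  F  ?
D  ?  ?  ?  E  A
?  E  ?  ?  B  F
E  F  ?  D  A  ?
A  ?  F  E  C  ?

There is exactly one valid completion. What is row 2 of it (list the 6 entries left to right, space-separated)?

Row 1, column 5: row 1 has {E, C, A} and column 5 has {E, C, A, B, F}, leaving only D.
Row 3, column 2: row 3 has {E, A, D} and column 2 has {E, C, F}, leaving only B.
Row 3, column 3: row 3 has {E, A, B, D} and column 3 has {E, A, F}, leaving only C.
Row 3, column 4: row 3 has {E, C, A, B, D} and column 4 has {E, D}, leaving only F.
Row 1, column 4: row 1 has {E, C, A, D} and column 4 has {E, D, F}, leaving only B.
Row 1, column 1: row 1 has {E, C, A, B, D} and column 1 has {E, A, D}, leaving only F.
Row 4, column 1: row 4 has {E, B, F} and column 1 has {E, A, D, F}, leaving only C.
Row 2, column 1: row 2 has {E, F} and column 1 has {E, C, A, D, F}, leaving only B.
Row 4, column 3: row 4 has {E, C, B, F} and column 3 has {E, C, A, F}, leaving only D.
Row 4, column 4: row 4 has {E, C, B, D, F} and column 4 has {E, B, D, F}, leaving only A.
Row 2, column 4: row 2 has {E, B, F} and column 4 has {E, A, B, D, F}, leaving only C.
Row 2, column 6: row 2 has {E, C, B, F} and column 6 has {E, A, F}, leaving only D.
Row 2, column 2: row 2 has {E, C, B, D, F} and column 2 has {E, C, B, F}, leaving only A.
So row 2 reads: B A E C F D.

B A E C F D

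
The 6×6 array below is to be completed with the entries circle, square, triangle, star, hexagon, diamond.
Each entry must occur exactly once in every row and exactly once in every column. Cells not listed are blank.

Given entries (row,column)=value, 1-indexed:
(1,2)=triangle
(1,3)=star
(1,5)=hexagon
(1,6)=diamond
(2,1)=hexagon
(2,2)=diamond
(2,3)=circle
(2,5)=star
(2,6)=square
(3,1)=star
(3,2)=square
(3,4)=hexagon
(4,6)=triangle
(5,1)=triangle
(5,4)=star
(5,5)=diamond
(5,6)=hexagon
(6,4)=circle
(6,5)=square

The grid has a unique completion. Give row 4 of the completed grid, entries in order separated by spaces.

square star hexagon diamond circle triangle

Row 4, column 5: row 4 has {triangle} and column 5 has {square, star, hexagon, diamond}, leaving only circle.
Row 1, column 4: row 1 has {triangle, star, hexagon, diamond} and column 4 has {circle, star, hexagon}, leaving only square.
Row 4, column 4: row 4 has {circle, triangle} and column 4 has {circle, square, star, hexagon}, leaving only diamond.
Row 4, column 1: row 4 has {circle, triangle, diamond} and column 1 has {triangle, star, hexagon}, leaving only square.
Row 4, column 3: row 4 has {circle, square, triangle, diamond} and column 3 has {circle, star}, leaving only hexagon.
Row 4, column 2: row 4 has {circle, square, triangle, hexagon, diamond} and column 2 has {square, triangle, diamond}, leaving only star.
So row 4 reads: square star hexagon diamond circle triangle.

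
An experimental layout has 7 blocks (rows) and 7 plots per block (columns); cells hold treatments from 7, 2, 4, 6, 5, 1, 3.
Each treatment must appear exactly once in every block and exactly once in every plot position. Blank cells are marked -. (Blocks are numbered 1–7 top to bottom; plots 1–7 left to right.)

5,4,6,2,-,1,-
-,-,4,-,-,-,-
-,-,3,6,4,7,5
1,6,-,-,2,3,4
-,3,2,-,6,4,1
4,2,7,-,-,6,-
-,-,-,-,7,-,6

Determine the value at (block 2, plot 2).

Block 1, plot 5: block 1 has {2, 4, 6, 5, 1} and plot 5 has {7, 2, 4, 6}, leaving only 3.
Block 1, plot 7: block 1 has {2, 4, 6, 5, 1, 3} and plot 7 has {4, 6, 5, 1}, leaving only 7.
Block 3, plot 1: block 3 has {7, 4, 6, 5, 3} and plot 1 has {4, 5, 1}, leaving only 2.
Block 3, plot 2: block 3 has {7, 2, 4, 6, 5, 3} and plot 2 has {2, 4, 6, 3}, leaving only 1.
Block 4, plot 3: block 4 has {2, 4, 6, 1, 3} and plot 3 has {7, 2, 4, 6, 3}, leaving only 5.
Block 4, plot 4: block 4 has {2, 4, 6, 5, 1, 3} and plot 4 has {2, 6}, leaving only 7.
Block 5, plot 1: block 5 has {2, 4, 6, 1, 3} and plot 1 has {2, 4, 5, 1}, leaving only 7.
Block 5, plot 4: block 5 has {7, 2, 4, 6, 1, 3} and plot 4 has {7, 2, 6}, leaving only 5.
Block 6, plot 7: block 6 has {7, 2, 4, 6} and plot 7 has {7, 4, 6, 5, 1}, leaving only 3.
Block 2, plot 7: block 2 has {4} and plot 7 has {7, 4, 6, 5, 1, 3}, leaving only 2.
Block 2, plot 6: block 2 has {2, 4} and plot 6 has {7, 4, 6, 1, 3}, leaving only 5.
Block 2 already has {2, 4, 5} and plot 2 already has {2, 4, 6, 1, 3}, so block 2, plot 2 must be 7.

7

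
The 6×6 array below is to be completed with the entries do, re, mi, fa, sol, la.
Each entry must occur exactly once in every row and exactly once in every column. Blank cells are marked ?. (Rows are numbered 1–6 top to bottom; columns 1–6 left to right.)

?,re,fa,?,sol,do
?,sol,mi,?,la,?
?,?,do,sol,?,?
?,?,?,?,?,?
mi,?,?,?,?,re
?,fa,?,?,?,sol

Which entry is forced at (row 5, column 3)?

sol

Row 1, column 1: row 1 has {do, re, fa, sol} and column 1 has {mi}, leaving only la.
Row 1, column 4: row 1 has {do, re, fa, sol, la} and column 4 has {sol}, leaving only mi.
Row 2, column 6: row 2 has {mi, sol, la} and column 6 has {do, re, sol}, leaving only fa.
Row 5, column 3 is narrowed to {sol, la}.
If it were la, then row 5, column 5 would be left with no valid symbol.
So row 5, column 3 must be sol.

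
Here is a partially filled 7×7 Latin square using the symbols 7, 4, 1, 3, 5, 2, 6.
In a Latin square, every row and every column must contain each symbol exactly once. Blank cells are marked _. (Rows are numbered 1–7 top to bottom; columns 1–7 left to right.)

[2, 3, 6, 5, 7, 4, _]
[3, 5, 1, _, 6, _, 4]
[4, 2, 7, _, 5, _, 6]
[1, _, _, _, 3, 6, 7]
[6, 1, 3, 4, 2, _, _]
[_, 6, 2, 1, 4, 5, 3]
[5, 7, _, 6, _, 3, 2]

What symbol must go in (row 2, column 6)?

2

Row 1, column 7: row 1 has {7, 4, 3, 5, 2, 6} and column 7 has {7, 4, 3, 2, 6}, leaving only 1.
Row 3, column 4: row 3 has {7, 4, 5, 2, 6} and column 4 has {4, 1, 5, 6}, leaving only 3.
Row 3, column 6: row 3 has {7, 4, 3, 5, 2, 6} and column 6 has {4, 3, 5, 6}, leaving only 1.
Row 4, column 2: row 4 has {7, 1, 3, 6} and column 2 has {7, 1, 3, 5, 2, 6}, leaving only 4.
Row 4, column 3: row 4 has {7, 4, 1, 3, 6} and column 3 has {7, 1, 3, 2, 6}, leaving only 5.
Row 4, column 4: row 4 has {7, 4, 1, 3, 5, 6} and column 4 has {4, 1, 3, 5, 6}, leaving only 2.
Row 2, column 4: row 2 has {4, 1, 3, 5, 6} and column 4 has {4, 1, 3, 5, 2, 6}, leaving only 7.
Row 2 already has {7, 4, 1, 3, 5, 6} and column 6 already has {4, 1, 3, 5, 6}, so row 2, column 6 must be 2.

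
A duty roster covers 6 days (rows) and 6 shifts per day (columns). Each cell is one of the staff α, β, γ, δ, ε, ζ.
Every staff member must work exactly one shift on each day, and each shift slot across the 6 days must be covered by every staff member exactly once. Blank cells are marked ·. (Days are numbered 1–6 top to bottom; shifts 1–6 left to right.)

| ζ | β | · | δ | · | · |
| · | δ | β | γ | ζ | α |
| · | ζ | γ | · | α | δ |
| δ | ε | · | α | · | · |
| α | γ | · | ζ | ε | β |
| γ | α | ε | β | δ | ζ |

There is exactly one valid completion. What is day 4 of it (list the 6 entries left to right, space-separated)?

Day 4, shift 3: day 4 has {α, δ, ε} and shift 3 has {β, γ, ε}, leaving only ζ.
Day 4, shift 6: day 4 has {α, δ, ε, ζ} and shift 6 has {α, β, δ, ζ}, leaving only γ.
Day 4, shift 5: day 4 has {α, γ, δ, ε, ζ} and shift 5 has {α, δ, ε, ζ}, leaving only β.
So day 4 reads: δ ε ζ α β γ.

δ ε ζ α β γ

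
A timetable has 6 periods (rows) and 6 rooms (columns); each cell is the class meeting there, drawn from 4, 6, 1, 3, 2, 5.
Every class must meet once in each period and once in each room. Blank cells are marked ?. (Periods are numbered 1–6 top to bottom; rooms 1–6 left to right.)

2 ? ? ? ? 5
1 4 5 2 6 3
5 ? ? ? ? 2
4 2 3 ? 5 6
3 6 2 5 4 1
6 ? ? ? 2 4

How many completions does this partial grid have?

Period 1, room 2: eliminating its period and room leaves {1, 3}.
Period 1, room 3: eliminating its period and room leaves {4, 6, 1}.
Period 1, room 4: eliminating its period and room leaves {4, 6, 1, 3}.
Period 1, room 5: eliminating its period and room leaves {1, 3}.
Period 3, room 2: eliminating its period and room leaves {1, 3}.
Period 3, room 3: eliminating its period and room leaves {4, 6, 1}.
Period 3, room 4: eliminating its period and room leaves {4, 6, 1, 3}.
Period 3, room 5: eliminating its period and room leaves {1, 3}.
Period 4, room 4: eliminating its period and room leaves {1}.
Period 6, room 2: eliminating its period and room leaves {1, 3, 5}.
Period 6, room 3: eliminating its period and room leaves {1}.
Period 6, room 4: eliminating its period and room leaves {1, 3}.
Enumerating the assignments across these blanks that avoid any period or room repeat gives 4 completions.

4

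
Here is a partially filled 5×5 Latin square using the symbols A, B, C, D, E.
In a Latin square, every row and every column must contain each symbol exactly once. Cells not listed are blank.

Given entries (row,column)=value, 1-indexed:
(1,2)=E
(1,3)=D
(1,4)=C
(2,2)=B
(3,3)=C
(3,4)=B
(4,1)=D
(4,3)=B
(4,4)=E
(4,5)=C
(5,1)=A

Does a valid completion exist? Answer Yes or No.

No

Row 1, column 1: row 1 has {C, D, E} and column 1 has {A, D}, so it must be B.
Row 1, column 5: row 1 has {B, C, D, E} and column 5 has {C}, so it must be A.
Row 3, column 1: row 3 has {B, C} and column 1 has {A, B, D}, so it must be E.
Row 2, column 1: row 2 has {B} and column 1 has {A, B, D, E}, so it must be C.
Row 3, column 5: row 3 has {B, C, E} and column 5 has {A, C}, so it must be D.
Row 2, column 5: row 2 has {B, C} and column 5 has {A, C, D}, so it must be E.
Row 2, column 3: row 2 has {B, C, E} and column 3 has {B, C, D}, so it must be A.
Row 2, column 4: row 2 has {A, B, C, E} and column 4 has {B, C, E}, so it must be D.
Now row 5, column 4: row 5 together with column 4 already contain {A, B, C, D, E} — every symbol — so nothing can go there. The grid has no valid completion.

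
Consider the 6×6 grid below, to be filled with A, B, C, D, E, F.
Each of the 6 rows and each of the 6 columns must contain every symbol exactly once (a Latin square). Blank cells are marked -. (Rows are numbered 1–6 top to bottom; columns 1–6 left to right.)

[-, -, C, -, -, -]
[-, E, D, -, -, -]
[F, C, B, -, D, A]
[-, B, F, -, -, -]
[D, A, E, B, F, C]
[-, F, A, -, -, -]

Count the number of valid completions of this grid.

Row 1, column 1: eliminating its row and column leaves {A, B, E}.
Row 1, column 2: eliminating its row and column leaves {D}.
Row 1, column 4: eliminating its row and column leaves {A, D, E, F}.
Row 1, column 5: eliminating its row and column leaves {A, B, E}.
Row 1, column 6: eliminating its row and column leaves {B, D, E, F}.
Row 2, column 1: eliminating its row and column leaves {A, B, C}.
Row 2, column 4: eliminating its row and column leaves {A, C, F}.
Row 2, column 5: eliminating its row and column leaves {A, B, C}.
Row 2, column 6: eliminating its row and column leaves {B, F}.
Row 3, column 4: eliminating its row and column leaves {E}.
Row 4, column 1: eliminating its row and column leaves {A, C, E}.
Row 4, column 4: eliminating its row and column leaves {A, C, D, E}.
Row 4, column 5: eliminating its row and column leaves {A, C, E}.
Row 4, column 6: eliminating its row and column leaves {D, E}.
Row 6, column 1: eliminating its row and column leaves {B, C, E}.
Row 6, column 4: eliminating its row and column leaves {C, D, E}.
Row 6, column 5: eliminating its row and column leaves {B, C, E}.
Row 6, column 6: eliminating its row and column leaves {B, D, E}.
Enumerating the assignments across these blanks that avoid any row or column repeat gives 20 completions.

20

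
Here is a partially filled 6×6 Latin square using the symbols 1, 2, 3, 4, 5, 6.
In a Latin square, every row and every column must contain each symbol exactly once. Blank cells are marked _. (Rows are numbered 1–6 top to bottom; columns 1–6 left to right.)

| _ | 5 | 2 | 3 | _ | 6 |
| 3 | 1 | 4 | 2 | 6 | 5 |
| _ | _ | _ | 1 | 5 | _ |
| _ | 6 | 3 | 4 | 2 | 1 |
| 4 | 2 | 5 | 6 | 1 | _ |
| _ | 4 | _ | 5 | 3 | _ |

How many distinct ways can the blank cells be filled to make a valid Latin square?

1

Row 1, column 1: eliminating its row and column leaves {1}.
Row 1, column 5: eliminating its row and column leaves {4}.
Row 3, column 1: eliminating its row and column leaves {2, 6}.
Row 3, column 2: eliminating its row and column leaves {3}.
Row 3, column 3: eliminating its row and column leaves {6}.
Row 3, column 6: eliminating its row and column leaves {2, 3, 4}.
Row 4, column 1: eliminating its row and column leaves {5}.
Row 5, column 6: eliminating its row and column leaves {3}.
Row 6, column 1: eliminating its row and column leaves {1, 2, 6}.
Row 6, column 3: eliminating its row and column leaves {1, 6}.
Row 6, column 6: eliminating its row and column leaves {2}.
Only one assignment across all blanks avoids any row or column repeat, giving 1 completion.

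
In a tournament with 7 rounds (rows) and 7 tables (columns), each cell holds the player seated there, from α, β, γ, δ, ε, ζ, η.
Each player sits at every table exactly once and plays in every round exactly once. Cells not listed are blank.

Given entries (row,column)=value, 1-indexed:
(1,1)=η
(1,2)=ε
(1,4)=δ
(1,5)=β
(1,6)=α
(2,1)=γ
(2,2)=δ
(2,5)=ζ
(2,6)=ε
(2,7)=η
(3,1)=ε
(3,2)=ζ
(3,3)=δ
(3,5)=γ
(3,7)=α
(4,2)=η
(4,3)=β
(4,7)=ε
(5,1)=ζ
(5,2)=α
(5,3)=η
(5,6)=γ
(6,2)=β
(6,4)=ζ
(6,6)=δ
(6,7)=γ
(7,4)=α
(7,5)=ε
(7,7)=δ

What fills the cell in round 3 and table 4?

Round 1, table 7: round 1 has {α, β, δ, ε, η} and table 7 has {α, γ, δ, ε, η}, leaving only ζ.
Round 1, table 3: round 1 has {α, β, δ, ε, ζ, η} and table 3 has {β, δ, η}, leaving only γ.
Round 2, table 3: round 2 has {γ, δ, ε, ζ, η} and table 3 has {β, γ, δ, η}, leaving only α.
Round 2, table 4: round 2 has {α, γ, δ, ε, ζ, η} and table 4 has {α, δ, ζ}, leaving only β.
Round 3 already has {α, γ, δ, ε, ζ} and table 4 already has {α, β, δ, ζ}, so round 3, table 4 must be η.

η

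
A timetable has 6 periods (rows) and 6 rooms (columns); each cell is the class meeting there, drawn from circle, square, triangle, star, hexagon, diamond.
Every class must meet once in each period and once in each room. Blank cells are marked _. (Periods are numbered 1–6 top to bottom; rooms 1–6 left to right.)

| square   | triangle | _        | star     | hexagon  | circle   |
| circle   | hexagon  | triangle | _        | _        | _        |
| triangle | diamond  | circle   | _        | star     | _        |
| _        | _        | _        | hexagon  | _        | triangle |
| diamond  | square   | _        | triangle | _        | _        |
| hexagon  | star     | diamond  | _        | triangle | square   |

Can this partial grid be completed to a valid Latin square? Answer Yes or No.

No

Period 1, room 3: period 1 together with room 3 already contain {circle, square, triangle, star, hexagon, diamond} — every symbol — so nothing can go there. The grid has no valid completion.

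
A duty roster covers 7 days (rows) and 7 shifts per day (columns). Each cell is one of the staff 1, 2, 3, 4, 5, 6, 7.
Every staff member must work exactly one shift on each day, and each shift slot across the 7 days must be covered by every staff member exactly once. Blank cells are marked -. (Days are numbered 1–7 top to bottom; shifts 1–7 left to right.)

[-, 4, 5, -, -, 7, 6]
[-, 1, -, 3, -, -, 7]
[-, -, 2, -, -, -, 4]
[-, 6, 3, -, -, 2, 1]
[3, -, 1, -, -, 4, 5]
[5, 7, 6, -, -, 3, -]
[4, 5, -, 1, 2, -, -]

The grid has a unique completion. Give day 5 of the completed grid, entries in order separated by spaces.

3 2 1 6 7 4 5

Day 5, shift 2: day 5 has {1, 3, 4, 5} and shift 2 has {1, 4, 5, 6, 7}, leaving only 2.
Day 1, shift 4: day 1 has {4, 5, 6, 7} and shift 4 has {1, 3}, leaving only 2.
Day 1, shift 1: day 1 has {2, 4, 5, 6, 7} and shift 1 has {3, 4, 5}, leaving only 1.
Day 1, shift 5: day 1 has {1, 2, 4, 5, 6, 7} and shift 5 has {2}, leaving only 3.
Day 2, shift 3: day 2 has {1, 3, 7} and shift 3 has {1, 2, 3, 5, 6}, leaving only 4.
Day 3, shift 2: day 3 has {2, 4} and shift 2 has {1, 2, 4, 5, 6, 7}, leaving only 3.
Day 4, shift 1: day 4 has {1, 2, 3, 6} and shift 1 has {1, 3, 4, 5}, leaving only 7.
Day 3, shift 1: day 3 has {2, 3, 4} and shift 1 has {1, 3, 4, 5, 7}, leaving only 6.
Day 2, shift 1: day 2 has {1, 3, 4, 7} and shift 1 has {1, 3, 4, 5, 6, 7}, leaving only 2.
Day 6, shift 4: day 6 has {3, 5, 6, 7} and shift 4 has {1, 2, 3}, leaving only 4.
Day 4, shift 4: day 4 has {1, 2, 3, 6, 7} and shift 4 has {1, 2, 3, 4}, leaving only 5.
Day 3, shift 4: day 3 has {2, 3, 4, 6} and shift 4 has {1, 2, 3, 4, 5}, leaving only 7.
Day 5, shift 4: day 5 has {1, 2, 3, 4, 5} and shift 4 has {1, 2, 3, 4, 5, 7}, leaving only 6.
Day 5, shift 5: day 5 has {1, 2, 3, 4, 5, 6} and shift 5 has {2, 3}, leaving only 7.
So day 5 reads: 3 2 1 6 7 4 5.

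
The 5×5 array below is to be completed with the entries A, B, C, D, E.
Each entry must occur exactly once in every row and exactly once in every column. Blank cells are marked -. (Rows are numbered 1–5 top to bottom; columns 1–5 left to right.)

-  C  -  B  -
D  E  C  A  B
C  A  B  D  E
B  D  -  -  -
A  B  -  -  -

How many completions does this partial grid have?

Row 1, column 1: eliminating its row and column leaves {E}.
Row 1, column 3: eliminating its row and column leaves {A, D, E}.
Row 1, column 5: eliminating its row and column leaves {A, D}.
Row 4, column 3: eliminating its row and column leaves {A, E}.
Row 4, column 4: eliminating its row and column leaves {C, E}.
Row 4, column 5: eliminating its row and column leaves {A, C}.
Row 5, column 3: eliminating its row and column leaves {D, E}.
Row 5, column 4: eliminating its row and column leaves {C, E}.
Row 5, column 5: eliminating its row and column leaves {C, D}.
Enumerating the assignments across these blanks that avoid any row or column repeat gives 2 completions.

2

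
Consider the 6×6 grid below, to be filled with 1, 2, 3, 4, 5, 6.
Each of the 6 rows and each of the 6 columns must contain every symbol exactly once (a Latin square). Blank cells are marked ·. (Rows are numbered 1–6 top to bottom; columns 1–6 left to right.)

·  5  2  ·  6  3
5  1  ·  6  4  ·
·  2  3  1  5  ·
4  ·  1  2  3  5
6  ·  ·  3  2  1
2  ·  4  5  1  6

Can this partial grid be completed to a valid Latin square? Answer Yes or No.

No

Row 2, column 3: row 2 together with column 3 already contain {1, 2, 3, 4, 5, 6} — every symbol — so nothing can go there. The grid has no valid completion.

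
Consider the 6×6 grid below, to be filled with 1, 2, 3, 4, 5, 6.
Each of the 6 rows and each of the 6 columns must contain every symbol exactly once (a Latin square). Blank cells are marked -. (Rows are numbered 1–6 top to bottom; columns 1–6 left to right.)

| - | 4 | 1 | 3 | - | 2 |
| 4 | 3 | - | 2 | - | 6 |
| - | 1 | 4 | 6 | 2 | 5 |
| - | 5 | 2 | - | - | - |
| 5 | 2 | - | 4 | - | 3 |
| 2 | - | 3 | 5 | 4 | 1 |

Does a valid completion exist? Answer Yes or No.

No

Row 1, column 1: row 1 has {1, 2, 3, 4} and column 1 has {2, 4, 5}, so it must be 6.
Row 1, column 5: row 1 has {1, 2, 3, 4, 6} and column 5 has {2, 4}, so it must be 5.
Row 2, column 3: row 2 has {2, 3, 4, 6} and column 3 has {1, 2, 3, 4}, so it must be 5.
Row 2, column 5: row 2 has {2, 3, 4, 5, 6} and column 5 has {2, 4, 5}, so it must be 1.
Row 3, column 1: row 3 has {1, 2, 4, 5, 6} and column 1 has {2, 4, 5, 6}, so it must be 3.
Row 4, column 1: row 4 has {2, 5} and column 1 has {2, 3, 4, 5, 6}, so it must be 1.
Now row 4, column 4: row 4 together with column 4 already contain {1, 2, 3, 4, 5, 6} — every symbol — so nothing can go there. The grid has no valid completion.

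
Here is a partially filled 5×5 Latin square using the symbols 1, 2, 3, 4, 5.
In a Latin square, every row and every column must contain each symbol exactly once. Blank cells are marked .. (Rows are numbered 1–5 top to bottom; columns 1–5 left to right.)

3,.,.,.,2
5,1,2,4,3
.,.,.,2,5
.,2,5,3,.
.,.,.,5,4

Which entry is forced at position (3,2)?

4

Row 1, column 4: row 1 has {2, 3} and column 4 has {2, 3, 4, 5}, leaving only 1.
Row 1, column 3: row 1 has {1, 2, 3} and column 3 has {2, 5}, leaving only 4.
Row 1, column 2: row 1 has {1, 2, 3, 4} and column 2 has {1, 2}, leaving only 5.
Row 4, column 5: row 4 has {2, 3, 5} and column 5 has {2, 3, 4, 5}, leaving only 1.
Row 4, column 1: row 4 has {1, 2, 3, 5} and column 1 has {3, 5}, leaving only 4.
Row 3, column 1: row 3 has {2, 5} and column 1 has {3, 4, 5}, leaving only 1.
Row 3, column 3: row 3 has {1, 2, 5} and column 3 has {2, 4, 5}, leaving only 3.
Row 3 already has {1, 2, 3, 5} and column 2 already has {1, 2, 5}, so row 3, column 2 must be 4.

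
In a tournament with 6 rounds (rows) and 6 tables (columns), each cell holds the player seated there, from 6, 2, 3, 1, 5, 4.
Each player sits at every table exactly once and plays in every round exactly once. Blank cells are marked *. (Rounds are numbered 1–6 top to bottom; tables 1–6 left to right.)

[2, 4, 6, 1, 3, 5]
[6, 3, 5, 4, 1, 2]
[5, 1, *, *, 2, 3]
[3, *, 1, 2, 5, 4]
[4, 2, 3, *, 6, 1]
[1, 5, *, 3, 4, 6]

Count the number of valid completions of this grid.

Round 3, table 3: eliminating its round and table leaves {4}.
Round 3, table 4: eliminating its round and table leaves {6}.
Round 4, table 2: eliminating its round and table leaves {6}.
Round 5, table 4: eliminating its round and table leaves {5}.
Round 6, table 3: eliminating its round and table leaves {2}.
Only one assignment across all blanks avoids any round or table repeat, giving 1 completion.

1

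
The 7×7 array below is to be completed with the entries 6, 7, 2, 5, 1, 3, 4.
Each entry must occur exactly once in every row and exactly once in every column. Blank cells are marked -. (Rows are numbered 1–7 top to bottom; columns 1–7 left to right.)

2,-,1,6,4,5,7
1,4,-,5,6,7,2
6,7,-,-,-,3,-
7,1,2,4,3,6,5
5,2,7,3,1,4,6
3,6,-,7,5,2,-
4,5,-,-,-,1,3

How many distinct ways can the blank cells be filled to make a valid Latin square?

1

Row 1, column 2: eliminating its row and column leaves {3}.
Row 2, column 3: eliminating its row and column leaves {3}.
Row 3, column 3: eliminating its row and column leaves {5, 4}.
Row 3, column 4: eliminating its row and column leaves {2, 1}.
Row 3, column 5: eliminating its row and column leaves {2}.
Row 3, column 7: eliminating its row and column leaves {1, 4}.
Row 6, column 3: eliminating its row and column leaves {4}.
Row 6, column 7: eliminating its row and column leaves {1, 4}.
Row 7, column 3: eliminating its row and column leaves {6}.
Row 7, column 4: eliminating its row and column leaves {2}.
Row 7, column 5: eliminating its row and column leaves {7, 2}.
Only one assignment across all blanks avoids any row or column repeat, giving 1 completion.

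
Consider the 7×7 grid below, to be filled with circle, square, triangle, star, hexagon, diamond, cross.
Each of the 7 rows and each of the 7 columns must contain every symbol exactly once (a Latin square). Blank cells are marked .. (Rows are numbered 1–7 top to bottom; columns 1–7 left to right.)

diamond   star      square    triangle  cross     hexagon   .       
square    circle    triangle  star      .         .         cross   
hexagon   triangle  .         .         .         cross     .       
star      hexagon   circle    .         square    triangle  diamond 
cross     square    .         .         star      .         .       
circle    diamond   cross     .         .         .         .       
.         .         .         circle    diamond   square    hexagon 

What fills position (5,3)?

hexagon

Row 1, column 7: row 1 has {square, triangle, star, hexagon, diamond, cross} and column 7 has {hexagon, diamond, cross}, leaving only circle.
Row 2, column 5: row 2 has {circle, square, triangle, star, cross} and column 5 has {square, star, diamond, cross}, leaving only hexagon.
Row 2, column 6: row 2 has {circle, square, triangle, star, hexagon, cross} and column 6 has {square, triangle, hexagon, cross}, leaving only diamond.
Row 3, column 5: row 3 has {triangle, hexagon, cross} and column 5 has {square, star, hexagon, diamond, cross}, leaving only circle.
Row 4, column 4: row 4 has {circle, square, triangle, star, hexagon, diamond} and column 4 has {circle, triangle, star}, leaving only cross.
Row 5, column 6: row 5 has {square, star, cross} and column 6 has {square, triangle, hexagon, diamond, cross}, leaving only circle.
Row 5, column 7: row 5 has {circle, square, star, cross} and column 7 has {circle, hexagon, diamond, cross}, leaving only triangle.
Row 6, column 5: row 6 has {circle, diamond, cross} and column 5 has {circle, square, star, hexagon, diamond, cross}, leaving only triangle.
Row 6, column 6: row 6 has {circle, triangle, diamond, cross} and column 6 has {circle, square, triangle, hexagon, diamond, cross}, leaving only star.
Row 6, column 7: row 6 has {circle, triangle, star, diamond, cross} and column 7 has {circle, triangle, hexagon, diamond, cross}, leaving only square.
Row 3, column 7: row 3 has {circle, triangle, hexagon, cross} and column 7 has {circle, square, triangle, hexagon, diamond, cross}, leaving only star.
Row 3, column 3: row 3 has {circle, triangle, star, hexagon, cross} and column 3 has {circle, square, triangle, cross}, leaving only diamond.
Row 5 already has {circle, square, triangle, star, cross} and column 3 already has {circle, square, triangle, diamond, cross}, so row 5, column 3 must be hexagon.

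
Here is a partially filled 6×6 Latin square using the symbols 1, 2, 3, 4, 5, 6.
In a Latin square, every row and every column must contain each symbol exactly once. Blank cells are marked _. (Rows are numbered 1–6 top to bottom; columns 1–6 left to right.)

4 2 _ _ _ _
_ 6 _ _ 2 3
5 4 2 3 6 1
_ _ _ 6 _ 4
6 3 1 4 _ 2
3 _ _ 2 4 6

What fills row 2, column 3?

4

Row 1, column 6: row 1 has {2, 4} and column 6 has {1, 2, 3, 4, 6}, leaving only 5.
Row 1, column 4: row 1 has {2, 4, 5} and column 4 has {2, 3, 4, 6}, leaving only 1.
Row 1, column 5: row 1 has {1, 2, 4, 5} and column 5 has {2, 4, 6}, leaving only 3.
Row 1, column 3: row 1 has {1, 2, 3, 4, 5} and column 3 has {1, 2}, leaving only 6.
Row 2, column 1: row 2 has {2, 3, 6} and column 1 has {3, 4, 5, 6}, leaving only 1.
Row 2, column 4: row 2 has {1, 2, 3, 6} and column 4 has {1, 2, 3, 4, 6}, leaving only 5.
Row 2 already has {1, 2, 3, 5, 6} and column 3 already has {1, 2, 6}, so row 2, column 3 must be 4.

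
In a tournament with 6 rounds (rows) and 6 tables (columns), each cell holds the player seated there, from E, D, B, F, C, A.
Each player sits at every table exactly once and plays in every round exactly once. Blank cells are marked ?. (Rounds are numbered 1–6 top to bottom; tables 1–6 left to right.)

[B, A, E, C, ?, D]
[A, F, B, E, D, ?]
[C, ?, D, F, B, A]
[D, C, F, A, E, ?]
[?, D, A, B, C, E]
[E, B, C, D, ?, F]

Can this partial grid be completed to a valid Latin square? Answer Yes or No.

No round or table among the givens repeats a symbol, and propagating forced cells runs into no contradiction.
One valid completion exists (for instance, B A E C F D / A F B E D C / C E D F B A / D C F A E B / F D A B C E / E B C D A F).

Yes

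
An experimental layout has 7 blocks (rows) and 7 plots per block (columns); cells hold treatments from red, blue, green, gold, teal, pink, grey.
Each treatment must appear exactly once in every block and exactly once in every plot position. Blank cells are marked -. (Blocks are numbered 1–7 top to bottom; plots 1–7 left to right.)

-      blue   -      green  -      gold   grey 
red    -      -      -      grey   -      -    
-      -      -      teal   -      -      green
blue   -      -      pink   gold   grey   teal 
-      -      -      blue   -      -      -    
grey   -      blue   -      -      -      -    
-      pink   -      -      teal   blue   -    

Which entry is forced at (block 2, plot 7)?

Block 2, plot 4: block 2 has {red, grey} and plot 4 has {blue, green, teal, pink}, leaving only gold.
Block 6, plot 4: block 6 has {blue, grey} and plot 4 has {blue, green, gold, teal, pink}, leaving only red.
Block 7, plot 4: block 7 has {blue, teal, pink} and plot 4 has {red, blue, green, gold, teal, pink}, leaving only grey.
Block 2, plot 7 is narrowed to {blue, pink}.
If it were pink, then block 7, plot 7 would be left with no valid symbol.
So block 2, plot 7 must be blue.

blue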